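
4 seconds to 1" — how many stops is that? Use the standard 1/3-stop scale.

2 stops

4 → 3.2 → 2.5 → 2 → 1.6 → 1.3 → 1 — count the steps: 6 third-stops = 2 stops.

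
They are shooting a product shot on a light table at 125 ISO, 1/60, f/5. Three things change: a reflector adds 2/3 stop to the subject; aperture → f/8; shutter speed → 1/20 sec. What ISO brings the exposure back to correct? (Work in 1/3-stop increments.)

ISO 64

Scene light: 2/3 stop brighter.
Aperture: f/5 → f/5.6 → f/6.3 → f/7.1 → f/8 — 1 1/3 stops stopped down (darker).
Shutter speed: 1/60 → 1/50 → 1/40 → 1/30 → 1/25 → 1/20 — 1 2/3 stops longer (brighter).
Net so far: 1 stop brighter. ISO: 125 → 100 → 80 → 64.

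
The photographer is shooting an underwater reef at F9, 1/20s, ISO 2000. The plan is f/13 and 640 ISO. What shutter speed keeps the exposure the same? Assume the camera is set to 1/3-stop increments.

Aperture: f/9 → f/10 → f/11 → f/13 — 1 stop stopped down (darker).
ISO: 2000 → 1600 → 1250 → 1000 → 800 → 640 — 1 2/3 stops dropped (darker).
Net change so far: 2 2/3 stops darker. Offset with the shutter speed: 1/20 → 1/15 → 1/13 → 1/10 → 1/8 → 1/6 → 1/5 → 1/4 → 0.3.

0.3 s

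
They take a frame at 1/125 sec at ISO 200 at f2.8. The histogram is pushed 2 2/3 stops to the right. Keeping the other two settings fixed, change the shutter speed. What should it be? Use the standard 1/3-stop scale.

1/800s

Overexposed by 2 2/3 stops → need 2 2/3 stops darker.
Shutter speed: 1/125 → 1/160 → 1/200 → 1/250 → 1/320 → 1/400 → 1/500 → 1/640 → 1/800.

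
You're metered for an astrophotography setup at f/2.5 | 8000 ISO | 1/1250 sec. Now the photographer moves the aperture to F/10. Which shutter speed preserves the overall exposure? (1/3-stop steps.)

Aperture: f/2.5 → f/2.8 → f/3.2 → f/3.5 → f/4 → f/4.5 → f/5 → f/5.6 → f/6.3 → f/7.1 → f/8 → f/9 → f/10 — 4 stops stopped down (darker).
Need 4 stops brighter from the shutter speed: 1/1250 → 1/1000 → 1/800 → 1/640 → 1/500 → 1/400 → 1/320 → 1/250 → 1/200 → 1/160 → 1/125 → 1/100 → 1/80.

1/80s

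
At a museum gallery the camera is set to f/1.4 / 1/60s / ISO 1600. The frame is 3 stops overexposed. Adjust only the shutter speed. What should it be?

Overexposed by 3 stops → need 3 stops darker.
Shutter speed: 1/60 → 1/125 → 1/250 → 1/500.

1/500s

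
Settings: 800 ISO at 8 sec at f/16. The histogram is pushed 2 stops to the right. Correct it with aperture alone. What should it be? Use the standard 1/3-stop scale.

Overexposed by 2 stops → need 2 stops darker.
Aperture: f/16 → f/18 → f/20 → f/22 → f/25 → f/29 → f/32.

f/32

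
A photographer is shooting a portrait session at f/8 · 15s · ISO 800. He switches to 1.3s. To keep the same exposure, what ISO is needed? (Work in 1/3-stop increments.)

Shutter speed: 15 → 13 → 10 → 8 → 6 → 5 → 4 → 3.2 → 2.5 → 2 → 1.6 → 1.3 — 3 2/3 stops shorter (darker).
Need 3 2/3 stops brighter from the ISO: 800 → 1000 → 1250 → 1600 → 2000 → 2500 → 3200 → 4000 → 5000 → 6400 → 8000 → 10000.

ISO 10000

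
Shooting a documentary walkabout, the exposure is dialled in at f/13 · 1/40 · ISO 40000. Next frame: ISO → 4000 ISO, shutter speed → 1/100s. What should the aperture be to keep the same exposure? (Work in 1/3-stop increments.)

f/2.5

ISO: 40000 → 32000 → 25600 → 20000 → 16000 → 12800 → 10000 → 8000 → 6400 → 5000 → 4000 — 3 1/3 stops dropped (darker).
Shutter speed: 1/40 → 1/50 → 1/60 → 1/80 → 1/100 — 1 1/3 stops faster (darker).
Net change so far: 4 2/3 stops darker. Offset with the aperture: f/13 → f/11 → f/10 → f/9 → f/8 → f/7.1 → f/6.3 → f/5.6 → f/5 → f/4.5 → f/4 → f/3.5 → f/3.2 → f/2.8 → f/2.5.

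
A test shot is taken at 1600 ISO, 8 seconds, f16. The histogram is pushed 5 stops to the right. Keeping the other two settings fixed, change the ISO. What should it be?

Overexposed by 5 stops → need 5 stops darker.
ISO: 1600 → 800 → 400 → 200 → 100 → 50.

ISO 50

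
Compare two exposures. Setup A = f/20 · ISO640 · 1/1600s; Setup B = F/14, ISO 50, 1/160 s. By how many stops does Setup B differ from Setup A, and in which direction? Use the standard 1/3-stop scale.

2/3 stop brighter

Aperture: f/20 → f/18 → f/16 → f/14 — 1 stop opened up (brighter).
Shutter speed: 1/1600 → 1/1250 → 1/1000 → 1/800 → 1/640 → 1/500 → 1/400 → 1/320 → 1/250 → 1/200 → 1/160 — 3 1/3 stops slower (brighter).
ISO: 640 → 500 → 400 → 320 → 250 → 200 → 160 → 125 → 100 → 80 → 64 → 50 — 3 2/3 stops dropped (darker).
Net: +1 +3 1/3 −3 2/3 = +2/3 stops.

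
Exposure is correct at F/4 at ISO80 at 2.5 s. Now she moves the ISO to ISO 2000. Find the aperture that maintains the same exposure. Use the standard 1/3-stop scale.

ISO: 80 → 100 → 125 → 160 → 200 → 250 → 320 → 400 → 500 → 640 → 800 → 1000 → 1250 → 1600 → 2000 — 4 2/3 stops higher (brighter).
Need 4 2/3 stops darker from the aperture: f/4 → f/4.5 → f/5 → f/5.6 → f/6.3 → f/7.1 → f/8 → f/9 → f/10 → f/11 → f/13 → f/14 → f/16 → f/18 → f/20.

f/20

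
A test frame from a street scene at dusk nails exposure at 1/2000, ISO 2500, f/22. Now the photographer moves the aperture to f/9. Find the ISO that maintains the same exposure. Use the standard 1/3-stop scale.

ISO 400

Aperture: f/22 → f/20 → f/18 → f/16 → f/14 → f/13 → f/11 → f/10 → f/9 — 2 2/3 stops wider (brighter).
Need 2 2/3 stops darker from the ISO: 2500 → 2000 → 1600 → 1250 → 1000 → 800 → 640 → 500 → 400.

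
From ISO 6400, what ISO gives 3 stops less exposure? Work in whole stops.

ISO 800

ISO: 6400 → 3200 → 1600 → 800 — 3 stops lower (darker).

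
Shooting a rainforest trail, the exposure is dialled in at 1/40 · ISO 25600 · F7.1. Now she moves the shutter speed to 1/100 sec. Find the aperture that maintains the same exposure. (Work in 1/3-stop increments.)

Shutter speed: 1/40 → 1/50 → 1/60 → 1/80 → 1/100 — 1 1/3 stops faster (darker).
Need 1 1/3 stops brighter from the aperture: f/7.1 → f/6.3 → f/5.6 → f/5 → f/4.5.

f/4.5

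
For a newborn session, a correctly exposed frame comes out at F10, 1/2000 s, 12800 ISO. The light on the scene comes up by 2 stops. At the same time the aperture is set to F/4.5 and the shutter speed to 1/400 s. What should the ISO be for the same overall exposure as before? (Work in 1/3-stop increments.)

ISO 125

Scene light: 2 stops brighter.
Aperture: f/10 → f/9 → f/8 → f/7.1 → f/6.3 → f/5.6 → f/5 → f/4.5 — 2 1/3 stops opened up (brighter).
Shutter speed: 1/2000 → 1/1600 → 1/1250 → 1/1000 → 1/800 → 1/640 → 1/500 → 1/400 — 2 1/3 stops longer (brighter).
Net so far: 6 2/3 stops brighter. ISO: 12800 → 10000 → 8000 → 6400 → 5000 → 4000 → 3200 → 2500 → 2000 → 1600 → 1250 → 1000 → 800 → 640 → 500 → 400 → 320 → 250 → 200 → 160 → 125.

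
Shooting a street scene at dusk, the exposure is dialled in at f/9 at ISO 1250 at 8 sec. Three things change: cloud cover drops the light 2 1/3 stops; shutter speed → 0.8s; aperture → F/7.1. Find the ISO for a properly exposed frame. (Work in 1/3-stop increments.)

ISO 40000

Scene light: 2 1/3 stops darker.
Shutter speed: 8 → 6 → 5 → 4 → 3.2 → 2.5 → 2 → 1.6 → 1.3 → 1 → 0.8 — 3 1/3 stops shorter (darker).
Aperture: f/9 → f/8 → f/7.1 — 2/3 stop opened up (brighter).
Net so far: 5 stops darker. ISO: 1250 → 1600 → 2000 → 2500 → 3200 → 4000 → 5000 → 6400 → 8000 → 10000 → 12800 → 16000 → 20000 → 25600 → 32000 → 40000.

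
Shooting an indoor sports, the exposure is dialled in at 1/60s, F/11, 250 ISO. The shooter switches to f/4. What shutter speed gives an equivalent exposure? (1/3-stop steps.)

1/500s

Aperture: f/11 → f/10 → f/9 → f/8 → f/7.1 → f/6.3 → f/5.6 → f/5 → f/4.5 → f/4 — 3 stops larger aperture (brighter).
Need 3 stops darker from the shutter speed: 1/60 → 1/80 → 1/100 → 1/125 → 1/160 → 1/200 → 1/250 → 1/320 → 1/400 → 1/500.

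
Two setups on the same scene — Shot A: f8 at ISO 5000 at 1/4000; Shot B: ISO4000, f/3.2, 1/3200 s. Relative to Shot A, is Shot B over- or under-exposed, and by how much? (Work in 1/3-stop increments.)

Aperture: f/8 → f/7.1 → f/6.3 → f/5.6 → f/5 → f/4.5 → f/4 → f/3.5 → f/3.2 — 2 2/3 stops larger aperture (brighter).
Shutter speed: 1/4000 → 1/3200 — 1/3 stop longer (brighter).
ISO: 5000 → 4000 — 1/3 stop dropped (darker).
Net: +2 2/3 +1/3 −1/3 = +2 2/3 stops.

2 2/3 stops brighter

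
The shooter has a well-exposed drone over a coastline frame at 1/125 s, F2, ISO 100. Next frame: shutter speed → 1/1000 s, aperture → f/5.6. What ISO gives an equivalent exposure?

Shutter speed: 1/125 → 1/250 → 1/500 → 1/1000 — 3 stops faster (darker).
Aperture: f/2 → f/2.8 → f/4 → f/5.6 — 3 stops smaller aperture (darker).
Net change so far: 6 stops darker. Offset with the ISO: 100 → 200 → 400 → 800 → 1600 → 3200 → 6400.

ISO 6400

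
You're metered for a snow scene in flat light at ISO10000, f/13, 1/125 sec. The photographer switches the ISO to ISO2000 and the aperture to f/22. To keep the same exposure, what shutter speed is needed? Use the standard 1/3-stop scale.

ISO: 10000 → 8000 → 6400 → 5000 → 4000 → 3200 → 2500 → 2000 — 2 1/3 stops lower (darker).
Aperture: f/13 → f/14 → f/16 → f/18 → f/20 → f/22 — 1 2/3 stops stopped down (darker).
Net change so far: 4 stops darker. Offset with the shutter speed: 1/125 → 1/100 → 1/80 → 1/60 → 1/50 → 1/40 → 1/30 → 1/25 → 1/20 → 1/15 → 1/13 → 1/10 → 1/8.

1/8s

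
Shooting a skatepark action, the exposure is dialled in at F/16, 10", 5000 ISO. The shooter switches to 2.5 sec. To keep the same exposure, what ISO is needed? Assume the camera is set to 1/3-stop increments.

ISO 20000

Shutter speed: 10 → 8 → 6 → 5 → 4 → 3.2 → 2.5 — 2 stops faster (darker).
Need 2 stops brighter from the ISO: 5000 → 6400 → 8000 → 10000 → 12800 → 16000 → 20000.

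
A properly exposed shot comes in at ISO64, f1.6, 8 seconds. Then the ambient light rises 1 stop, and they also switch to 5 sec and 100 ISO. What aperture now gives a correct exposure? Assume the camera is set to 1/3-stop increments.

f/2.2

Scene light: 1 stop brighter.
Shutter speed: 8 → 6 → 5 — 2/3 stop faster (darker).
ISO: 64 → 80 → 100 — 2/3 stop higher (brighter).
Net so far: 1 stop brighter. Aperture: f/1.6 → f/1.8 → f/2 → f/2.2.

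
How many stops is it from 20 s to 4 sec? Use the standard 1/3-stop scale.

20 → 15 → 13 → 10 → 8 → 6 → 5 → 4 — count the steps: 7 third-stops = 2 1/3 stops.

2 1/3 stops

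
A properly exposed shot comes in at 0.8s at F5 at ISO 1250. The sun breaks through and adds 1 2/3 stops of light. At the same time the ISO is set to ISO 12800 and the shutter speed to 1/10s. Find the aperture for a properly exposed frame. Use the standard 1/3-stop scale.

f/10

Scene light: 1 2/3 stops brighter.
ISO: 1250 → 1600 → 2000 → 2500 → 3200 → 4000 → 5000 → 6400 → 8000 → 10000 → 12800 — 3 1/3 stops raised (brighter).
Shutter speed: 0.8 → 0.6 → 0.5 → 0.4 → 0.3 → 1/4 → 1/5 → 1/6 → 1/8 → 1/10 — 3 stops shorter (darker).
Net so far: 2 stops brighter. Aperture: f/5 → f/5.6 → f/6.3 → f/7.1 → f/8 → f/9 → f/10.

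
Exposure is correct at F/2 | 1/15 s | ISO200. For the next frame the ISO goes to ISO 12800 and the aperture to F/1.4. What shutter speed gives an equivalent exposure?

ISO: 200 → 400 → 800 → 1600 → 3200 → 6400 → 12800 — 6 stops raised (brighter).
Aperture: f/2 → f/1.4 — 1 stop wider (brighter).
Net change so far: 7 stops brighter. Offset with the shutter speed: 1/15 → 1/30 → 1/60 → 1/125 → 1/250 → 1/500 → 1/1000 → 1/2000.

1/2000s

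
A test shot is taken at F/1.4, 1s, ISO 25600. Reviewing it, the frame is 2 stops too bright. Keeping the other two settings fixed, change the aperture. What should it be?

f/2.8

Overexposed by 2 stops → need 2 stops darker.
Aperture: f/1.4 → f/2 → f/2.8.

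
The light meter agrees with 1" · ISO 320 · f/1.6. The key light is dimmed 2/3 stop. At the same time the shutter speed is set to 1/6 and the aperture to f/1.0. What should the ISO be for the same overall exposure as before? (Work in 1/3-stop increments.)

ISO 1250

Scene light: 2/3 stop darker.
Shutter speed: 1 → 0.8 → 0.6 → 0.5 → 0.4 → 0.3 → 1/4 → 1/5 → 1/6 — 2 2/3 stops faster (darker).
Aperture: f/1.6 → f/1.4 → f/1.2 → f/1.1 → f/1.0 — 1 1/3 stops opened up (brighter).
Net so far: 2 stops darker. ISO: 320 → 400 → 500 → 640 → 800 → 1000 → 1250.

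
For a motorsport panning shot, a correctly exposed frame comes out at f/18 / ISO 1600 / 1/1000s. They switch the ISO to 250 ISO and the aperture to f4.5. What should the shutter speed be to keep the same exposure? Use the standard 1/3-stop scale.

ISO: 1600 → 1250 → 1000 → 800 → 640 → 500 → 400 → 320 → 250 — 2 2/3 stops dropped (darker).
Aperture: f/18 → f/16 → f/14 → f/13 → f/11 → f/10 → f/9 → f/8 → f/7.1 → f/6.3 → f/5.6 → f/5 → f/4.5 — 4 stops wider (brighter).
Net change so far: 1 1/3 stops brighter. Offset with the shutter speed: 1/1000 → 1/1250 → 1/1600 → 1/2000 → 1/2500.

1/2500s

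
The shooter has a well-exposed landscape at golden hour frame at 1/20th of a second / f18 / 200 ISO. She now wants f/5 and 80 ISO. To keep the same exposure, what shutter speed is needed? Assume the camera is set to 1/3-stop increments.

Aperture: f/18 → f/16 → f/14 → f/13 → f/11 → f/10 → f/9 → f/8 → f/7.1 → f/6.3 → f/5.6 → f/5 — 3 2/3 stops wider (brighter).
ISO: 200 → 160 → 125 → 100 → 80 — 1 1/3 stops lower (darker).
Net change so far: 2 1/3 stops brighter. Offset with the shutter speed: 1/20 → 1/25 → 1/30 → 1/40 → 1/50 → 1/60 → 1/80 → 1/100.

1/100s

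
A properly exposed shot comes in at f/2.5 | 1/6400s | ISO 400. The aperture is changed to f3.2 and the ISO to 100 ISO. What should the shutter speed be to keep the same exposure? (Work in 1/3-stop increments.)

Aperture: f/2.5 → f/2.8 → f/3.2 — 2/3 stop narrower (darker).
ISO: 400 → 320 → 250 → 200 → 160 → 125 → 100 — 2 stops dropped (darker).
Net change so far: 2 2/3 stops darker. Offset with the shutter speed: 1/6400 → 1/5000 → 1/4000 → 1/3200 → 1/2500 → 1/2000 → 1/1600 → 1/1250 → 1/1000.

1/1000s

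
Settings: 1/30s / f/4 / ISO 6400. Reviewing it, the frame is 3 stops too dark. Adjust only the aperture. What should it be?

f/1.4

Underexposed by 3 stops → need 3 stops brighter.
Aperture: f/4 → f/2.8 → f/2 → f/1.4.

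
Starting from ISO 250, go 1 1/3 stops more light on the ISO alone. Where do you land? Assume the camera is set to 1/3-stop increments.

ISO 640

ISO: 250 → 320 → 400 → 500 → 640 — 1 1/3 stops raised (brighter).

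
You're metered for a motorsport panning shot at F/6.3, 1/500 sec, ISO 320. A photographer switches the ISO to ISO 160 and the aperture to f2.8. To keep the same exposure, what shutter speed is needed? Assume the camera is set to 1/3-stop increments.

1/1250s

ISO: 320 → 250 → 200 → 160 — 1 stop lower (darker).
Aperture: f/6.3 → f/5.6 → f/5 → f/4.5 → f/4 → f/3.5 → f/3.2 → f/2.8 — 2 1/3 stops opened up (brighter).
Net change so far: 1 1/3 stops brighter. Offset with the shutter speed: 1/500 → 1/640 → 1/800 → 1/1000 → 1/1250.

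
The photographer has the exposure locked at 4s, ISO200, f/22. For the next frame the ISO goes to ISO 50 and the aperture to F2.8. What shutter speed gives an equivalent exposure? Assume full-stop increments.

ISO: 200 → 100 → 50 — 2 stops dropped (darker).
Aperture: f/22 → f/16 → f/11 → f/8 → f/5.6 → f/4 → f/2.8 — 6 stops larger aperture (brighter).
Net change so far: 4 stops brighter. Offset with the shutter speed: 4 → 2 → 1 → 1/2 → 1/4.

1/4s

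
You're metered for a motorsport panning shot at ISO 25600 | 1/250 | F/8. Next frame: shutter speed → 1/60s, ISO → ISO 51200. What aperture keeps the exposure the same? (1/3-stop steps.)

Shutter speed: 1/250 → 1/200 → 1/160 → 1/125 → 1/100 → 1/80 → 1/60 — 2 stops slower (brighter).
ISO: 25600 → 32000 → 40000 → 51200 — 1 stop higher (brighter).
Net change so far: 3 stops brighter. Offset with the aperture: f/8 → f/9 → f/10 → f/11 → f/13 → f/14 → f/16 → f/18 → f/20 → f/22.

f/22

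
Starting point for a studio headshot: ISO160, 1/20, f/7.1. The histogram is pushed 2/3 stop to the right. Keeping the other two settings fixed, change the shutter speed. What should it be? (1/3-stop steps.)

1/30s

Overexposed by 2/3 stop → need 2/3 stop darker.
Shutter speed: 1/20 → 1/25 → 1/30.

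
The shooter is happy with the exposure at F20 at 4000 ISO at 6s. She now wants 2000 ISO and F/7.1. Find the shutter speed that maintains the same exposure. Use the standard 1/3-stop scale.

1.6 s

ISO: 4000 → 3200 → 2500 → 2000 — 1 stop lower (darker).
Aperture: f/20 → f/18 → f/16 → f/14 → f/13 → f/11 → f/10 → f/9 → f/8 → f/7.1 — 3 stops opened up (brighter).
Net change so far: 2 stops brighter. Offset with the shutter speed: 6 → 5 → 4 → 3.2 → 2.5 → 2 → 1.6.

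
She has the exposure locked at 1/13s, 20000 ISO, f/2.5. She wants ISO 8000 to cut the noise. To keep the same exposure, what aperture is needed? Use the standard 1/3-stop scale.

ISO: 20000 → 16000 → 12800 → 10000 → 8000 — 1 1/3 stops dropped (darker).
Need 1 1/3 stops brighter from the aperture: f/2.5 → f/2.2 → f/2 → f/1.8 → f/1.6.

f/1.6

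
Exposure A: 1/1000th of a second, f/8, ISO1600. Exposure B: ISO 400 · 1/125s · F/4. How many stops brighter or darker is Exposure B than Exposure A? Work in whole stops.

Aperture: f/8 → f/5.6 → f/4 — 2 stops larger aperture (brighter).
Shutter speed: 1/1000 → 1/500 → 1/250 → 1/125 — 3 stops slower (brighter).
ISO: 1600 → 800 → 400 — 2 stops dropped (darker).
Net: +2 +3 −2 = +3 stops.

3 stops brighter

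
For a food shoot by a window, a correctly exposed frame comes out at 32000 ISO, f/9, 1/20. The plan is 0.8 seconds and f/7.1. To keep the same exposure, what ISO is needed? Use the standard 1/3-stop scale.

Shutter speed: 1/20 → 1/15 → 1/13 → 1/10 → 1/8 → 1/6 → 1/5 → 1/4 → 0.3 → 0.4 → 0.5 → 0.6 → 0.8 — 4 stops slower (brighter).
Aperture: f/9 → f/8 → f/7.1 — 2/3 stop wider (brighter).
Net change so far: 4 2/3 stops brighter. Offset with the ISO: 32000 → 25600 → 20000 → 16000 → 12800 → 10000 → 8000 → 6400 → 5000 → 4000 → 3200 → 2500 → 2000 → 1600 → 1250.

ISO 1250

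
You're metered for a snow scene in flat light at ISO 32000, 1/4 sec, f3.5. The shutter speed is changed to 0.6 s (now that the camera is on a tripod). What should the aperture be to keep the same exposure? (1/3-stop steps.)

Shutter speed: 1/4 → 0.3 → 0.4 → 0.5 → 0.6 — 1 1/3 stops slower (brighter).
Need 1 1/3 stops darker from the aperture: f/3.5 → f/4 → f/4.5 → f/5 → f/5.6.

f/5.6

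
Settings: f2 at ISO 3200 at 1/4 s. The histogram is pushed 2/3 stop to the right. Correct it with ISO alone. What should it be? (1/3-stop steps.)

ISO 2000

Overexposed by 2/3 stop → need 2/3 stop darker.
ISO: 3200 → 2500 → 2000.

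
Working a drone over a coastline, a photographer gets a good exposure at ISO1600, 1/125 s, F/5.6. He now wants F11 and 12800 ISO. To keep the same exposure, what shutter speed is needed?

Aperture: f/5.6 → f/8 → f/11 — 2 stops narrower (darker).
ISO: 1600 → 3200 → 6400 → 12800 — 3 stops higher (brighter).
Net change so far: 1 stop brighter. Offset with the shutter speed: 1/125 → 1/250.

1/250s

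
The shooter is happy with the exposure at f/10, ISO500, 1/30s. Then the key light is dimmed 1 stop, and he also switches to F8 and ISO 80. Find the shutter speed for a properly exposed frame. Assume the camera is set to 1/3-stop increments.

1/4s

Scene light: 1 stop darker.
Aperture: f/10 → f/9 → f/8 — 2/3 stop larger aperture (brighter).
ISO: 500 → 400 → 320 → 250 → 200 → 160 → 125 → 100 → 80 — 2 2/3 stops lower (darker).
Net so far: 3 stops darker. Shutter speed: 1/30 → 1/25 → 1/20 → 1/15 → 1/13 → 1/10 → 1/8 → 1/6 → 1/5 → 1/4.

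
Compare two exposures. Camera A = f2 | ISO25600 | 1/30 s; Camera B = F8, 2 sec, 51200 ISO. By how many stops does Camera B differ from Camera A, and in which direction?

Aperture: f/2 → f/2.8 → f/4 → f/5.6 → f/8 — 4 stops narrower (darker).
Shutter speed: 1/30 → 1/15 → 1/8 → 1/4 → 1/2 → 1 → 2 — 6 stops slower (brighter).
ISO: 25600 → 51200 — 1 stop higher (brighter).
Net: −4 +6 +1 = +3 stops.

3 stops brighter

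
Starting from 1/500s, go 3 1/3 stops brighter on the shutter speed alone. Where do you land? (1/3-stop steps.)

Shutter speed: 1/500 → 1/400 → 1/320 → 1/250 → 1/200 → 1/160 → 1/125 → 1/100 → 1/80 → 1/60 → 1/50 — 3 1/3 stops longer (brighter).

1/50s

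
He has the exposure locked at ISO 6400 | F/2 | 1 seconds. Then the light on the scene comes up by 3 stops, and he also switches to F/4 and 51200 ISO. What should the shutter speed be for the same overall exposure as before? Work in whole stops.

Scene light: 3 stops brighter.
Aperture: f/2 → f/2.8 → f/4 — 2 stops smaller aperture (darker).
ISO: 6400 → 12800 → 25600 → 51200 — 3 stops raised (brighter).
Net so far: 4 stops brighter. Shutter speed: 1 → 1/2 → 1/4 → 1/8 → 1/15.

1/15s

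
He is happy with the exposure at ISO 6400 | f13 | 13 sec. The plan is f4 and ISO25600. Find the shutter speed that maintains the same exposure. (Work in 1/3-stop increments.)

0.3 s

Aperture: f/13 → f/11 → f/10 → f/9 → f/8 → f/7.1 → f/6.3 → f/5.6 → f/5 → f/4.5 → f/4 — 3 1/3 stops opened up (brighter).
ISO: 6400 → 8000 → 10000 → 12800 → 16000 → 20000 → 25600 — 2 stops raised (brighter).
Net change so far: 5 1/3 stops brighter. Offset with the shutter speed: 13 → 10 → 8 → 6 → 5 → 4 → 3.2 → 2.5 → 2 → 1.6 → 1.3 → 1 → 0.8 → 0.6 → 0.5 → 0.4 → 0.3.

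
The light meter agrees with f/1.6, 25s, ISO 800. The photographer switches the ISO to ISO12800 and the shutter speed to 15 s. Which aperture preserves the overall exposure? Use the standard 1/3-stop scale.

f/5

ISO: 800 → 1000 → 1250 → 1600 → 2000 → 2500 → 3200 → 4000 → 5000 → 6400 → 8000 → 10000 → 12800 — 4 stops raised (brighter).
Shutter speed: 25 → 20 → 15 — 2/3 stop faster (darker).
Net change so far: 3 1/3 stops brighter. Offset with the aperture: f/1.6 → f/1.8 → f/2 → f/2.2 → f/2.5 → f/2.8 → f/3.2 → f/3.5 → f/4 → f/4.5 → f/5.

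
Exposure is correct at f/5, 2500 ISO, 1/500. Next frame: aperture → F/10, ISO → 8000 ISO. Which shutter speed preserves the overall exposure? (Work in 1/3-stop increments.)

Aperture: f/5 → f/5.6 → f/6.3 → f/7.1 → f/8 → f/9 → f/10 — 2 stops stopped down (darker).
ISO: 2500 → 3200 → 4000 → 5000 → 6400 → 8000 — 1 2/3 stops raised (brighter).
Net change so far: 1/3 stop darker. Offset with the shutter speed: 1/500 → 1/400.

1/400s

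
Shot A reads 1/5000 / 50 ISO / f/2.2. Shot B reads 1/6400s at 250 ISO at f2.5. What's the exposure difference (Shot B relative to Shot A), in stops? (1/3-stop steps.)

Aperture: f/2.2 → f/2.5 — 1/3 stop narrower (darker).
Shutter speed: 1/5000 → 1/6400 — 1/3 stop shorter (darker).
ISO: 50 → 64 → 80 → 100 → 125 → 160 → 200 → 250 — 2 1/3 stops higher (brighter).
Net: −1/3 −1/3 +2 1/3 = +1 2/3 stops.

1 2/3 stops brighter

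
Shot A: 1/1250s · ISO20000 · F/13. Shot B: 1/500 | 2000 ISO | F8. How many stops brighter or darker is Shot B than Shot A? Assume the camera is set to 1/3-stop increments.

2/3 stop darker

Aperture: f/13 → f/11 → f/10 → f/9 → f/8 — 1 1/3 stops larger aperture (brighter).
Shutter speed: 1/1250 → 1/1000 → 1/800 → 1/640 → 1/500 — 1 1/3 stops slower (brighter).
ISO: 20000 → 16000 → 12800 → 10000 → 8000 → 6400 → 5000 → 4000 → 3200 → 2500 → 2000 — 3 1/3 stops lower (darker).
Net: +1 1/3 +1 1/3 −3 1/3 = −2/3 stops.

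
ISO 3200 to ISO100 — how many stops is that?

3200 → 1600 → 800 → 400 → 200 → 100 — count the steps: 5 stops.

5 stops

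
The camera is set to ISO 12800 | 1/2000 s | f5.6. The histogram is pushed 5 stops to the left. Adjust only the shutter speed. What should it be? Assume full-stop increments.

1/60s

Underexposed by 5 stops → need 5 stops brighter.
Shutter speed: 1/2000 → 1/1000 → 1/500 → 1/250 → 1/125 → 1/60.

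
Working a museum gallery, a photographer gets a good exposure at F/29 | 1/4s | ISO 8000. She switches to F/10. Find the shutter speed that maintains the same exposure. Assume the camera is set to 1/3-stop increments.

1/30s

Aperture: f/29 → f/25 → f/22 → f/20 → f/18 → f/16 → f/14 → f/13 → f/11 → f/10 — 3 stops wider (brighter).
Need 3 stops darker from the shutter speed: 1/4 → 1/5 → 1/6 → 1/8 → 1/10 → 1/13 → 1/15 → 1/20 → 1/25 → 1/30.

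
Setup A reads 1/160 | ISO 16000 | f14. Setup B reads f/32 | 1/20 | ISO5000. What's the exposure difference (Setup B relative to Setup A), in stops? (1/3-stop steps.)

1 stop darker

Aperture: f/14 → f/16 → f/18 → f/20 → f/22 → f/25 → f/29 → f/32 — 2 1/3 stops smaller aperture (darker).
Shutter speed: 1/160 → 1/125 → 1/100 → 1/80 → 1/60 → 1/50 → 1/40 → 1/30 → 1/25 → 1/20 — 3 stops longer (brighter).
ISO: 16000 → 12800 → 10000 → 8000 → 6400 → 5000 — 1 2/3 stops lower (darker).
Net: −2 1/3 +3 −1 2/3 = −1 stop.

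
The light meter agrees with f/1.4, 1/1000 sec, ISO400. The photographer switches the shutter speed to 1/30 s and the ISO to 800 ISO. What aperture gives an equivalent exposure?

Shutter speed: 1/1000 → 1/500 → 1/250 → 1/125 → 1/60 → 1/30 — 5 stops longer (brighter).
ISO: 400 → 800 — 1 stop raised (brighter).
Net change so far: 6 stops brighter. Offset with the aperture: f/1.4 → f/2 → f/2.8 → f/4 → f/5.6 → f/8 → f/11.

f/11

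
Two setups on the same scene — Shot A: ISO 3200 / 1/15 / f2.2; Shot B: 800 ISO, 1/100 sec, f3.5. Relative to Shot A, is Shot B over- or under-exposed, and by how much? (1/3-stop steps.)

Aperture: f/2.2 → f/2.5 → f/2.8 → f/3.2 → f/3.5 — 1 1/3 stops narrower (darker).
Shutter speed: 1/15 → 1/20 → 1/25 → 1/30 → 1/40 → 1/50 → 1/60 → 1/80 → 1/100 — 2 2/3 stops shorter (darker).
ISO: 3200 → 2500 → 2000 → 1600 → 1250 → 1000 → 800 — 2 stops dropped (darker).
Net: −1 1/3 −2 2/3 −2 = −6 stops.

6 stops darker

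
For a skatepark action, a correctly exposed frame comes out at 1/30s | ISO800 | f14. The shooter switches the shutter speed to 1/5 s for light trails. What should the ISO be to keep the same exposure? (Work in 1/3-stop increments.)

ISO 125

Shutter speed: 1/30 → 1/25 → 1/20 → 1/15 → 1/13 → 1/10 → 1/8 → 1/6 → 1/5 — 2 2/3 stops longer (brighter).
Need 2 2/3 stops darker from the ISO: 800 → 640 → 500 → 400 → 320 → 250 → 200 → 160 → 125.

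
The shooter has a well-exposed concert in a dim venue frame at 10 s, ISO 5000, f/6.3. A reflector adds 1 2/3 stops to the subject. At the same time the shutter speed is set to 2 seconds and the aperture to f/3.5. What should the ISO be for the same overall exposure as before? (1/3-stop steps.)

ISO 2500

Scene light: 1 2/3 stops brighter.
Shutter speed: 10 → 8 → 6 → 5 → 4 → 3.2 → 2.5 → 2 — 2 1/3 stops shorter (darker).
Aperture: f/6.3 → f/5.6 → f/5 → f/4.5 → f/4 → f/3.5 — 1 2/3 stops wider (brighter).
Net so far: 1 stop brighter. ISO: 5000 → 4000 → 3200 → 2500.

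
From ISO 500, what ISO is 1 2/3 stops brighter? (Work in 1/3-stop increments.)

ISO 1600

ISO: 500 → 640 → 800 → 1000 → 1250 → 1600 — 1 2/3 stops higher (brighter).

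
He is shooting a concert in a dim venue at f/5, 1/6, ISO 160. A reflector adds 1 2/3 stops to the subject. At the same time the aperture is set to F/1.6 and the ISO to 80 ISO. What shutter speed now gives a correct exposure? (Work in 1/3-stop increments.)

1/100s

Scene light: 1 2/3 stops brighter.
Aperture: f/5 → f/4.5 → f/4 → f/3.5 → f/3.2 → f/2.8 → f/2.5 → f/2.2 → f/2 → f/1.8 → f/1.6 — 3 1/3 stops larger aperture (brighter).
ISO: 160 → 125 → 100 → 80 — 1 stop lower (darker).
Net so far: 4 stops brighter. Shutter speed: 1/6 → 1/8 → 1/10 → 1/13 → 1/15 → 1/20 → 1/25 → 1/30 → 1/40 → 1/50 → 1/60 → 1/80 → 1/100.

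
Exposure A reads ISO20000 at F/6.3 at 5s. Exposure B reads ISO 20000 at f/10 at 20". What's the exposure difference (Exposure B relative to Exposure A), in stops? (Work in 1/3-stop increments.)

Aperture: f/6.3 → f/7.1 → f/8 → f/9 → f/10 — 1 1/3 stops stopped down (darker).
Shutter speed: 5 → 6 → 8 → 10 → 13 → 15 → 20 — 2 stops longer (brighter).
ISO: unchanged.
Net: −1 1/3 +2 = +2/3 stops.

2/3 stop brighter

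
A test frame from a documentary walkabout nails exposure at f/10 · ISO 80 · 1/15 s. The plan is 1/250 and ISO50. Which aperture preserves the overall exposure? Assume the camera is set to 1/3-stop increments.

Shutter speed: 1/15 → 1/20 → 1/25 → 1/30 → 1/40 → 1/50 → 1/60 → 1/80 → 1/100 → 1/125 → 1/160 → 1/200 → 1/250 — 4 stops shorter (darker).
ISO: 80 → 64 → 50 — 2/3 stop dropped (darker).
Net change so far: 4 2/3 stops darker. Offset with the aperture: f/10 → f/9 → f/8 → f/7.1 → f/6.3 → f/5.6 → f/5 → f/4.5 → f/4 → f/3.5 → f/3.2 → f/2.8 → f/2.5 → f/2.2 → f/2.

f/2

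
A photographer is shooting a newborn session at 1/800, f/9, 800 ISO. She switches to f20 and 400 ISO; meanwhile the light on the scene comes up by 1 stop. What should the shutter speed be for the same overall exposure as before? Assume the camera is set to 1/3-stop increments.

1/160s

Scene light: 1 stop brighter.
Aperture: f/9 → f/10 → f/11 → f/13 → f/14 → f/16 → f/18 → f/20 — 2 1/3 stops smaller aperture (darker).
ISO: 800 → 640 → 500 → 400 — 1 stop lower (darker).
Net so far: 2 1/3 stops darker. Shutter speed: 1/800 → 1/640 → 1/500 → 1/400 → 1/320 → 1/250 → 1/200 → 1/160.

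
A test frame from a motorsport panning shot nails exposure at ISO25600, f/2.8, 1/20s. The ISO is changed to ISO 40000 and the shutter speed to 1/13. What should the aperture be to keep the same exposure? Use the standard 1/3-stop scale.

f/4.5

ISO: 25600 → 32000 → 40000 — 2/3 stop higher (brighter).
Shutter speed: 1/20 → 1/15 → 1/13 — 2/3 stop slower (brighter).
Net change so far: 1 1/3 stops brighter. Offset with the aperture: f/2.8 → f/3.2 → f/3.5 → f/4 → f/4.5.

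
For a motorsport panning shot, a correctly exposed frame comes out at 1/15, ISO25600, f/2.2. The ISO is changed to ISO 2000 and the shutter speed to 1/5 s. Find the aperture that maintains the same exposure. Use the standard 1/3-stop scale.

ISO: 25600 → 20000 → 16000 → 12800 → 10000 → 8000 → 6400 → 5000 → 4000 → 3200 → 2500 → 2000 — 3 2/3 stops lower (darker).
Shutter speed: 1/15 → 1/13 → 1/10 → 1/8 → 1/6 → 1/5 — 1 2/3 stops slower (brighter).
Net change so far: 2 stops darker. Offset with the aperture: f/2.2 → f/2 → f/1.8 → f/1.6 → f/1.4 → f/1.2 → f/1.1.

f/1.1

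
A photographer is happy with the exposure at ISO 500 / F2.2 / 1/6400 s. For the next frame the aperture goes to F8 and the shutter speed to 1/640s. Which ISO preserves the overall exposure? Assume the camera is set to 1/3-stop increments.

Aperture: f/2.2 → f/2.5 → f/2.8 → f/3.2 → f/3.5 → f/4 → f/4.5 → f/5 → f/5.6 → f/6.3 → f/7.1 → f/8 — 3 2/3 stops narrower (darker).
Shutter speed: 1/6400 → 1/5000 → 1/4000 → 1/3200 → 1/2500 → 1/2000 → 1/1600 → 1/1250 → 1/1000 → 1/800 → 1/640 — 3 1/3 stops longer (brighter).
Net change so far: 1/3 stop darker. Offset with the ISO: 500 → 640.

ISO 640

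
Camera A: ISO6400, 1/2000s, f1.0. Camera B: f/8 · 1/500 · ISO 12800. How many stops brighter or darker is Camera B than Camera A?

Aperture: f/1.0 → f/1.4 → f/2 → f/2.8 → f/4 → f/5.6 → f/8 — 6 stops smaller aperture (darker).
Shutter speed: 1/2000 → 1/1000 → 1/500 — 2 stops longer (brighter).
ISO: 6400 → 12800 — 1 stop raised (brighter).
Net: −6 +2 +1 = −3 stops.

3 stops darker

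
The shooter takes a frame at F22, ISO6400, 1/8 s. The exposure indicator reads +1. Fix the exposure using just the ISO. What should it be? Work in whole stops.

ISO 3200

Overexposed by 1 stop → need 1 stop darker.
ISO: 6400 → 3200.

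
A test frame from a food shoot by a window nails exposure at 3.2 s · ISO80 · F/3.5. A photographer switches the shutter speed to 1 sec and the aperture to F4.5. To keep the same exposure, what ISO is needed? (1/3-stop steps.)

Shutter speed: 3.2 → 2.5 → 2 → 1.6 → 1.3 → 1 — 1 2/3 stops shorter (darker).
Aperture: f/3.5 → f/4 → f/4.5 — 2/3 stop narrower (darker).
Net change so far: 2 1/3 stops darker. Offset with the ISO: 80 → 100 → 125 → 160 → 200 → 250 → 320 → 400.

ISO 400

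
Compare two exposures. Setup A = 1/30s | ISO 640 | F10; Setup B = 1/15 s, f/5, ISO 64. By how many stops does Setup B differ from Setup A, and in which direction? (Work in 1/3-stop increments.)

1/3 stop darker

Aperture: f/10 → f/9 → f/8 → f/7.1 → f/6.3 → f/5.6 → f/5 — 2 stops opened up (brighter).
Shutter speed: 1/30 → 1/25 → 1/20 → 1/15 — 1 stop slower (brighter).
ISO: 640 → 500 → 400 → 320 → 250 → 200 → 160 → 125 → 100 → 80 → 64 — 3 1/3 stops dropped (darker).
Net: +2 +1 −3 1/3 = −1/3 stops.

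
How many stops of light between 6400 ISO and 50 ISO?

7 stops

6400 → 3200 → 1600 → 800 → 400 → 200 → 100 → 50 — count the steps: 7 stops.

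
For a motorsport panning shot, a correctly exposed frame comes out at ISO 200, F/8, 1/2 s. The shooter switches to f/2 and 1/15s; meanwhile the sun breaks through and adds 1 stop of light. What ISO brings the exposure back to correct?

ISO 50

Scene light: 1 stop brighter.
Aperture: f/8 → f/5.6 → f/4 → f/2.8 → f/2 — 4 stops larger aperture (brighter).
Shutter speed: 1/2 → 1/4 → 1/8 → 1/15 — 3 stops shorter (darker).
Net so far: 2 stops brighter. ISO: 200 → 100 → 50.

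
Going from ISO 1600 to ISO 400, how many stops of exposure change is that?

2 stops

1600 → 800 → 400 — count the steps: 2 stops.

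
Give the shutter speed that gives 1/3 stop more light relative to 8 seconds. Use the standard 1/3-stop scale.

Shutter speed: 8 → 10 — 1/3 stop slower (brighter).

10 s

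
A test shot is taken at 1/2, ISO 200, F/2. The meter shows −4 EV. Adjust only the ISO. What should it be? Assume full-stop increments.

ISO 3200

Underexposed by 4 stops → need 4 stops brighter.
ISO: 200 → 400 → 800 → 1600 → 3200.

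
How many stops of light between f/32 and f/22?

1 stop

f/32 → f/22 — count the steps: 1 stop.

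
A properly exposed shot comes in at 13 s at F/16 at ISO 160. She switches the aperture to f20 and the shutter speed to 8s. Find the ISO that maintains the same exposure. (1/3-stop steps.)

ISO 400

Aperture: f/16 → f/18 → f/20 — 2/3 stop smaller aperture (darker).
Shutter speed: 13 → 10 → 8 — 2/3 stop shorter (darker).
Net change so far: 1 1/3 stops darker. Offset with the ISO: 160 → 200 → 250 → 320 → 400.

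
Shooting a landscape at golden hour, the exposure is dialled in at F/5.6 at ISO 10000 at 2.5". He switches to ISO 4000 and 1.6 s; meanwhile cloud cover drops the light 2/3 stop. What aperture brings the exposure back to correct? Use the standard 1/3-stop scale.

f/2.2

Scene light: 2/3 stop darker.
ISO: 10000 → 8000 → 6400 → 5000 → 4000 — 1 1/3 stops dropped (darker).
Shutter speed: 2.5 → 2 → 1.6 — 2/3 stop faster (darker).
Net so far: 2 2/3 stops darker. Aperture: f/5.6 → f/5 → f/4.5 → f/4 → f/3.5 → f/3.2 → f/2.8 → f/2.5 → f/2.2.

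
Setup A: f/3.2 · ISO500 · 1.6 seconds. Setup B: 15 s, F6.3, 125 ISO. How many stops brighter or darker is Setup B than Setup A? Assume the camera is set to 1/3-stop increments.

2/3 stop darker

Aperture: f/3.2 → f/3.5 → f/4 → f/4.5 → f/5 → f/5.6 → f/6.3 — 2 stops smaller aperture (darker).
Shutter speed: 1.6 → 2 → 2.5 → 3.2 → 4 → 5 → 6 → 8 → 10 → 13 → 15 — 3 1/3 stops slower (brighter).
ISO: 500 → 400 → 320 → 250 → 200 → 160 → 125 — 2 stops dropped (darker).
Net: −2 +3 1/3 −2 = −2/3 stops.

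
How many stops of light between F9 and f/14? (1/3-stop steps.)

1 1/3 stops

f/9 → f/10 → f/11 → f/13 → f/14 — count the steps: 4 third-stops = 1 1/3 stops.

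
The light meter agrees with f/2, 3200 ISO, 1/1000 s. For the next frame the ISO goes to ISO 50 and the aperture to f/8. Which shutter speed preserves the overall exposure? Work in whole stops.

ISO: 3200 → 1600 → 800 → 400 → 200 → 100 → 50 — 6 stops dropped (darker).
Aperture: f/2 → f/2.8 → f/4 → f/5.6 → f/8 — 4 stops smaller aperture (darker).
Net change so far: 10 stops darker. Offset with the shutter speed: 1/1000 → 1/500 → 1/250 → 1/125 → 1/60 → 1/30 → 1/15 → 1/8 → 1/4 → 1/2 → 1.

1 s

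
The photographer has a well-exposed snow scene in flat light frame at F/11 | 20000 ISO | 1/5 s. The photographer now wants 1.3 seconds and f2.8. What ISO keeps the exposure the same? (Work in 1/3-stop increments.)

ISO 200

Shutter speed: 1/5 → 1/4 → 0.3 → 0.4 → 0.5 → 0.6 → 0.8 → 1 → 1.3 — 2 2/3 stops slower (brighter).
Aperture: f/11 → f/10 → f/9 → f/8 → f/7.1 → f/6.3 → f/5.6 → f/5 → f/4.5 → f/4 → f/3.5 → f/3.2 → f/2.8 — 4 stops wider (brighter).
Net change so far: 6 2/3 stops brighter. Offset with the ISO: 20000 → 16000 → 12800 → 10000 → 8000 → 6400 → 5000 → 4000 → 3200 → 2500 → 2000 → 1600 → 1250 → 1000 → 800 → 640 → 500 → 400 → 320 → 250 → 200.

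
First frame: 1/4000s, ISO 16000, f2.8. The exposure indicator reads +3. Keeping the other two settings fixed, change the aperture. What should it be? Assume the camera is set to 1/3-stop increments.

f/8

Overexposed by 3 stops → need 3 stops darker.
Aperture: f/2.8 → f/3.2 → f/3.5 → f/4 → f/4.5 → f/5 → f/5.6 → f/6.3 → f/7.1 → f/8.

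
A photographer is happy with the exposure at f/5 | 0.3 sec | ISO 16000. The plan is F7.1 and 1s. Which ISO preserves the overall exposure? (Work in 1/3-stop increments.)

ISO 10000

Aperture: f/5 → f/5.6 → f/6.3 → f/7.1 — 1 stop smaller aperture (darker).
Shutter speed: 0.3 → 0.4 → 0.5 → 0.6 → 0.8 → 1 — 1 2/3 stops longer (brighter).
Net change so far: 2/3 stop brighter. Offset with the ISO: 16000 → 12800 → 10000.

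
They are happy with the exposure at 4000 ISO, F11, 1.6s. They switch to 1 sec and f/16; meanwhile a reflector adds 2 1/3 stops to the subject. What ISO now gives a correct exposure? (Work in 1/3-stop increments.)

Scene light: 2 1/3 stops brighter.
Shutter speed: 1.6 → 1.3 → 1 — 2/3 stop shorter (darker).
Aperture: f/11 → f/13 → f/14 → f/16 — 1 stop narrower (darker).
Net so far: 2/3 stop brighter. ISO: 4000 → 3200 → 2500.

ISO 2500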